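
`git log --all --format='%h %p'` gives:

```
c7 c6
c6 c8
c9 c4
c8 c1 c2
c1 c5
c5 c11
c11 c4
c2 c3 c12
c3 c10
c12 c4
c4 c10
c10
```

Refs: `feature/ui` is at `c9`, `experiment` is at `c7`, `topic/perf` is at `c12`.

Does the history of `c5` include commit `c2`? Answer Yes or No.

Ancestors of c5: {c10, c11, c4, c5}.
c2 is not in that set, so it is not an ancestor of c5.

No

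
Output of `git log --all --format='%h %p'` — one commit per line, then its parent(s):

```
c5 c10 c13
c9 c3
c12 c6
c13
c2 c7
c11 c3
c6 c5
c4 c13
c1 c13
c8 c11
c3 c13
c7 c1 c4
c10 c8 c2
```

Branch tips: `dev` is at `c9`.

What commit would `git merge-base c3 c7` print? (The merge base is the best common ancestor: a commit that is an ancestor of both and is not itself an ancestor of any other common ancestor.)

Ancestors of c3: {c13, c3}.
Ancestors of c7: {c1, c13, c4, c7}.
Common ancestors: {c13}.
The only common ancestor is c13, so it is the merge base.

c13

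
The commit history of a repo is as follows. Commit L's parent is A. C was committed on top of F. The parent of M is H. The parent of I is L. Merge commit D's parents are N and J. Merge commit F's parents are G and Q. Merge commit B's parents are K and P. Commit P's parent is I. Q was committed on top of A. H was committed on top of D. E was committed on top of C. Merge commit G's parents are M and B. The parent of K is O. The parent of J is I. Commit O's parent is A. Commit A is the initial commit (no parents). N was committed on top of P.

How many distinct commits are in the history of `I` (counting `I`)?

3

Walking parent pointers from I: reachable set = {A, I, L}.
That is 3 commits.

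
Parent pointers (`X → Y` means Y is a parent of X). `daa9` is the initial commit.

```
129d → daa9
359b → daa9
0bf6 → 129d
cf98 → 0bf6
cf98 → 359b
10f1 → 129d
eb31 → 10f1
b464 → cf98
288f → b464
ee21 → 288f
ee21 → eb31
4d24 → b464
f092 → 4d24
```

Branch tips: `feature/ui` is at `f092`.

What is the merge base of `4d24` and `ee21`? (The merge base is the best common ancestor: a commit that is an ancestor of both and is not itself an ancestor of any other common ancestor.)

b464

Ancestors of 4d24: {0bf6, 129d, 359b, 4d24, b464, cf98, daa9}.
Ancestors of ee21: {0bf6, 10f1, 129d, 288f, 359b, b464, cf98, daa9, eb31, ee21}.
Common ancestors: {0bf6, 129d, 359b, b464, cf98, daa9}.
Among these, b464 is not an ancestor of any other common ancestor — it is the merge base.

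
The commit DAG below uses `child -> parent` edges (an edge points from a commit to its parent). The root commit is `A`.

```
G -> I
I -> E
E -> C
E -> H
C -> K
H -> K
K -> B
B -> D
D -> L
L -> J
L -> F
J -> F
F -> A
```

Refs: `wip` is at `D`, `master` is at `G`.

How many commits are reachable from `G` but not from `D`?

Reachable from G: {A, B, C, D, E, F, G, H, I, J, K, L}.
Reachable from D: {A, D, F, J, L}.
In G's history but not D's: {B, C, E, G, H, I, K} — 7 commits.

7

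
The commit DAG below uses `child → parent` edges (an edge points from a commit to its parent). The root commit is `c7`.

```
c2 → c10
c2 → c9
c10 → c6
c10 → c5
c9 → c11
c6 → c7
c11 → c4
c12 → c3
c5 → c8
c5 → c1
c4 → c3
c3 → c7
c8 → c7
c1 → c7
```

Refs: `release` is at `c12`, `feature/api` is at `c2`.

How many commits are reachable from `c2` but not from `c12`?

Reachable from c2: {c1, c10, c11, c2, c3, c4, c5, c6, c7, c8, c9}.
Reachable from c12: {c12, c3, c7}.
In c2's history but not c12's: {c1, c10, c11, c2, c4, c5, c6, c8, c9} — 9 commits.

9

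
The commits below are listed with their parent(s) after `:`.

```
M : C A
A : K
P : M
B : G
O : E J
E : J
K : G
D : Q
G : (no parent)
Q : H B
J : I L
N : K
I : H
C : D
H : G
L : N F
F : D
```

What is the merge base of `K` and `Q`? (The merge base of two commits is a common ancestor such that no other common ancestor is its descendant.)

Ancestors of K: {G, K}.
Ancestors of Q: {B, G, H, Q}.
Common ancestors: {G}.
The only common ancestor is G, so it is the merge base.

G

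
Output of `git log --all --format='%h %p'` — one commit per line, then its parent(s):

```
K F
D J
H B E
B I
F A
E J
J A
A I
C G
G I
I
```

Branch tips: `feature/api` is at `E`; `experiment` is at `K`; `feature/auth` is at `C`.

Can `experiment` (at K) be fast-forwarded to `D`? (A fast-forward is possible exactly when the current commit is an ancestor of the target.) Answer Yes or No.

A fast-forward from K to D is possible iff K is an ancestor of D.
Ancestors of D: {A, D, I, J}.
K is not among them, so fast-forward is not possible.

No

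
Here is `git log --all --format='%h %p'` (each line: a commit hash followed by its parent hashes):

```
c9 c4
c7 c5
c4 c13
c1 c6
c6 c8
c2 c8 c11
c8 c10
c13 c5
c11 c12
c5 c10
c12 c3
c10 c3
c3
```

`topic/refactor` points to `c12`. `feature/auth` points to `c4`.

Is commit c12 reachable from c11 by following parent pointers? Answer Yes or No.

Ancestors of c11 (commits reachable by following parents): {c11, c12, c3}.
c12 is in that set, so it is an ancestor of c11.

Yes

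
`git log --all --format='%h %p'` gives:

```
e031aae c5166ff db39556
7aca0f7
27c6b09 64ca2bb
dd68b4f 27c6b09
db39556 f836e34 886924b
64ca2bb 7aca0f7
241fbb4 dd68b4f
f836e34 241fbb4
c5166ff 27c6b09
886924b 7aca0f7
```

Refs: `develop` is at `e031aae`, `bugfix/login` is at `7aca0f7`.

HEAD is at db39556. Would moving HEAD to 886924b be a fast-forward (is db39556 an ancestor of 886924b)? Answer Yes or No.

A fast-forward from db39556 to 886924b is possible iff db39556 is an ancestor of 886924b.
Ancestors of 886924b: {7aca0f7, 886924b}.
db39556 is not among them, so fast-forward is not possible.

No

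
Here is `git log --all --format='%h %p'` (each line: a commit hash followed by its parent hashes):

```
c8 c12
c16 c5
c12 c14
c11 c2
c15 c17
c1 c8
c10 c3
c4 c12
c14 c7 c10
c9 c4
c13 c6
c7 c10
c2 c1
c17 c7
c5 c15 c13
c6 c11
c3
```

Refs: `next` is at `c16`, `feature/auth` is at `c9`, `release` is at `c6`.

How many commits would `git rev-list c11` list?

9

Walking parent pointers from c11: reachable set = {c1, c10, c11, c12, c14, c2, c3, c7, c8}.
That is 9 commits.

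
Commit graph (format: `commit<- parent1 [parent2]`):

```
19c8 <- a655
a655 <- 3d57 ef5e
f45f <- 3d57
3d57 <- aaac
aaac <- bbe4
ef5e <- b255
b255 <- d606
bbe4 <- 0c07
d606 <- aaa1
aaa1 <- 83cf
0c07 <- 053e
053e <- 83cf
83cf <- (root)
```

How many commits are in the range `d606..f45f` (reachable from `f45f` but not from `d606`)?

6

Reachable from f45f: {053e, 0c07, 3d57, 83cf, aaac, bbe4, f45f}.
Reachable from d606: {83cf, aaa1, d606}.
In f45f's history but not d606's: {053e, 0c07, 3d57, aaac, bbe4, f45f} — 6 commits.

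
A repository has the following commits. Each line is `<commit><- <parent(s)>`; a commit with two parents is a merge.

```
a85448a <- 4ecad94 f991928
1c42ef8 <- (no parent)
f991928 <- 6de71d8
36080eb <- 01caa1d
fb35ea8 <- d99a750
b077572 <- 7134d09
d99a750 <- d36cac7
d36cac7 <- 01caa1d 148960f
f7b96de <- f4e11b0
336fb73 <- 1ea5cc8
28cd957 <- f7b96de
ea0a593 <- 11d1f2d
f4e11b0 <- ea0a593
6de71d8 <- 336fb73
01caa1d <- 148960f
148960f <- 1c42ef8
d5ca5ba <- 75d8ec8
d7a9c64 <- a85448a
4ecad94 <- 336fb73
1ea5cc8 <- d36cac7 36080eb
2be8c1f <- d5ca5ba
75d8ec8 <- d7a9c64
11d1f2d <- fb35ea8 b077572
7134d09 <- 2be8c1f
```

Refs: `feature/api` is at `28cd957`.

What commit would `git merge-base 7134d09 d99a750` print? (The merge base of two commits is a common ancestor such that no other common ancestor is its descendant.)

Ancestors of 7134d09: {01caa1d, 148960f, 1c42ef8, 1ea5cc8, 2be8c1f, 336fb73, 36080eb, 4ecad94, 6de71d8, 7134d09, 75d8ec8, a85448a, d36cac7, d5ca5ba, d7a9c64, f991928}.
Ancestors of d99a750: {01caa1d, 148960f, 1c42ef8, d36cac7, d99a750}.
Common ancestors: {01caa1d, 148960f, 1c42ef8, d36cac7}.
Among these, d36cac7 is not an ancestor of any other common ancestor — it is the merge base.

d36cac7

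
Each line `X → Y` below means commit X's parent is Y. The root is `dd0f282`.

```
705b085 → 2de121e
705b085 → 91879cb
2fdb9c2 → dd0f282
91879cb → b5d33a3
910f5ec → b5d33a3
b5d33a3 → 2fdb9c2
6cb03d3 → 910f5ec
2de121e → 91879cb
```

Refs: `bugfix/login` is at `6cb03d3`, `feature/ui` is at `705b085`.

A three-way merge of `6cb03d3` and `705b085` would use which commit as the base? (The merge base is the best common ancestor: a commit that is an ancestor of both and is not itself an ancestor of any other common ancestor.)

Ancestors of 6cb03d3: {2fdb9c2, 6cb03d3, 910f5ec, b5d33a3, dd0f282}.
Ancestors of 705b085: {2de121e, 2fdb9c2, 705b085, 91879cb, b5d33a3, dd0f282}.
Common ancestors: {2fdb9c2, b5d33a3, dd0f282}.
Among these, b5d33a3 is not an ancestor of any other common ancestor — it is the merge base.

b5d33a3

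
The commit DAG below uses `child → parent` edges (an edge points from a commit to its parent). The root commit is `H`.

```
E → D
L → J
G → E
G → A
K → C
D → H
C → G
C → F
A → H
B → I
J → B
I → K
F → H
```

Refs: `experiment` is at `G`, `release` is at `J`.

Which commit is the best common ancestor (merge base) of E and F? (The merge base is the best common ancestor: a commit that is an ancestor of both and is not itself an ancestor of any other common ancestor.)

H

Ancestors of E: {D, E, H}.
Ancestors of F: {F, H}.
Common ancestors: {H}.
The only common ancestor is H, so it is the merge base.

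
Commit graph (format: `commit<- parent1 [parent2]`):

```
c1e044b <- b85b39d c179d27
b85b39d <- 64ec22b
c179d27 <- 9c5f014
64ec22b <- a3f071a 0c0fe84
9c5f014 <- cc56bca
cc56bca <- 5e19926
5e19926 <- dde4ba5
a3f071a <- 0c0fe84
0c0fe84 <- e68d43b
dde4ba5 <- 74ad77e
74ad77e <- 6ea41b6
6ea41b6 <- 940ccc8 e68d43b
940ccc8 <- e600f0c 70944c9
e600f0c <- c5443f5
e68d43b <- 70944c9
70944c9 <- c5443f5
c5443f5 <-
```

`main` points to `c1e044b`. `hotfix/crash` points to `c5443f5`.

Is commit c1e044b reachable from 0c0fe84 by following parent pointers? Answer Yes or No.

Ancestors of 0c0fe84: {0c0fe84, 70944c9, c5443f5, e68d43b}.
c1e044b is not in that set, so it is not an ancestor of 0c0fe84.

No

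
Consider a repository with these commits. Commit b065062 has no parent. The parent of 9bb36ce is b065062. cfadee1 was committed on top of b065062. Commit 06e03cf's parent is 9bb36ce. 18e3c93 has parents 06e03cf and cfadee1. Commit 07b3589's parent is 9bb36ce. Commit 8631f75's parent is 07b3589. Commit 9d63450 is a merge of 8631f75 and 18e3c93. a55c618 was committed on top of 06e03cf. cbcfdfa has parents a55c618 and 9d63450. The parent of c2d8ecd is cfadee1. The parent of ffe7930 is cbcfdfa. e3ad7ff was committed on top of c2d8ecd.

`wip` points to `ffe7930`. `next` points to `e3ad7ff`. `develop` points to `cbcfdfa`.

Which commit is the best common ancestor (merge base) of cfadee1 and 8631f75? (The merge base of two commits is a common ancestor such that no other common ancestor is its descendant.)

Ancestors of cfadee1: {b065062, cfadee1}.
Ancestors of 8631f75: {07b3589, 8631f75, 9bb36ce, b065062}.
Common ancestors: {b065062}.
The only common ancestor is b065062, so it is the merge base.

b065062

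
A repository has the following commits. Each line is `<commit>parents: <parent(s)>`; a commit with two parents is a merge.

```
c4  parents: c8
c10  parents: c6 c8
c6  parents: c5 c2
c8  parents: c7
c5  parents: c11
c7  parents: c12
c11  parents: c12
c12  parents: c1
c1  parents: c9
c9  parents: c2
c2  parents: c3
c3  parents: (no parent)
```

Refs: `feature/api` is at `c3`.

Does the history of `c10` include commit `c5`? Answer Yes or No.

Ancestors of c10 (commits reachable by following parents): {c1, c10, c11, c12, c2, c3, c5, c6, c7, c8, c9}.
c5 is in that set, so it is an ancestor of c10.

Yes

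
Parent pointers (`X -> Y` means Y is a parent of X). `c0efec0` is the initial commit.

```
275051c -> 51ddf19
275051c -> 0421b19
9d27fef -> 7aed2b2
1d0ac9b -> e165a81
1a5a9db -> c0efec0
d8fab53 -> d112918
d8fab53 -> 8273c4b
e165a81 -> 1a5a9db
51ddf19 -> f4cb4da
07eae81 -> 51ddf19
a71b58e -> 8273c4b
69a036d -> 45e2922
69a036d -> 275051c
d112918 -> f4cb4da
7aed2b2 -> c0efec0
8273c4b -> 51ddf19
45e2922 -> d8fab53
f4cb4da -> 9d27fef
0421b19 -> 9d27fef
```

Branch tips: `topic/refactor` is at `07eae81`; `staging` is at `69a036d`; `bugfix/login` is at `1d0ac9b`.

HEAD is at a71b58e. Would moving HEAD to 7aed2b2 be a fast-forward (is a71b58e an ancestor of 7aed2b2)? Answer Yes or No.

No

A fast-forward from a71b58e to 7aed2b2 is possible iff a71b58e is an ancestor of 7aed2b2.
Ancestors of 7aed2b2: {7aed2b2, c0efec0}.
a71b58e is not among them, so fast-forward is not possible.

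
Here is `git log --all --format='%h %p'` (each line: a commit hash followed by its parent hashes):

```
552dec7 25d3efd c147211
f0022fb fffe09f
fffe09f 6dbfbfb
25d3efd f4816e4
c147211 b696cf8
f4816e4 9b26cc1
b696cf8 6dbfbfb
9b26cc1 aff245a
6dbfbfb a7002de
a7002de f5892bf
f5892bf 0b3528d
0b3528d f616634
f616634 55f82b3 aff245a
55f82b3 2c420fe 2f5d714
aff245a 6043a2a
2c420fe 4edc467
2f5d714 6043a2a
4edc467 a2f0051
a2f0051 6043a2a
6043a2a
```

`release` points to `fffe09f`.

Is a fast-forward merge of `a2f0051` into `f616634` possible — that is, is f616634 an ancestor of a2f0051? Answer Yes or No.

A fast-forward from f616634 to a2f0051 is possible iff f616634 is an ancestor of a2f0051.
Ancestors of a2f0051: {6043a2a, a2f0051}.
f616634 is not among them, so fast-forward is not possible.

No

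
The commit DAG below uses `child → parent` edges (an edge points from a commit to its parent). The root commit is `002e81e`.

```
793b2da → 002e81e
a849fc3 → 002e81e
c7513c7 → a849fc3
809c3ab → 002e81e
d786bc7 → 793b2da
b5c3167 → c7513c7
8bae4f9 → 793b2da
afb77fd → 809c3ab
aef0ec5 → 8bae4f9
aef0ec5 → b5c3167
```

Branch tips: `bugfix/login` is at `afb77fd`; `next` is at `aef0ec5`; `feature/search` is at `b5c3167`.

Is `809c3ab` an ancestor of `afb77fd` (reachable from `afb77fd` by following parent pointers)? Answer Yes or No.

Yes

Ancestors of afb77fd (commits reachable by following parents): {002e81e, 809c3ab, afb77fd}.
809c3ab is in that set, so it is an ancestor of afb77fd.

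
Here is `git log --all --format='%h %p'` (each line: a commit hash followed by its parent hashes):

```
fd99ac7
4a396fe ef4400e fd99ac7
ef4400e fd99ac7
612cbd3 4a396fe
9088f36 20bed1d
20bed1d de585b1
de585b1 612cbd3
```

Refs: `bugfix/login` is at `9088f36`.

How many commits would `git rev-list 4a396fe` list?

3

Walking parent pointers from 4a396fe: reachable set = {4a396fe, ef4400e, fd99ac7}.
That is 3 commits.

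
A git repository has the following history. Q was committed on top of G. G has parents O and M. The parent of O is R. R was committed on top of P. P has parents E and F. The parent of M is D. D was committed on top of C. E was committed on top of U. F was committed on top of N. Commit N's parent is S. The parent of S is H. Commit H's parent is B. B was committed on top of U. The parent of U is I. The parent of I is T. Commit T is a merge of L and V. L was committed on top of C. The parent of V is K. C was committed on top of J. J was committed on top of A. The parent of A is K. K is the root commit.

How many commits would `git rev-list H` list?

11

Walking parent pointers from H: reachable set = {A, B, C, H, I, J, K, L, T, U, V}.
That is 11 commits.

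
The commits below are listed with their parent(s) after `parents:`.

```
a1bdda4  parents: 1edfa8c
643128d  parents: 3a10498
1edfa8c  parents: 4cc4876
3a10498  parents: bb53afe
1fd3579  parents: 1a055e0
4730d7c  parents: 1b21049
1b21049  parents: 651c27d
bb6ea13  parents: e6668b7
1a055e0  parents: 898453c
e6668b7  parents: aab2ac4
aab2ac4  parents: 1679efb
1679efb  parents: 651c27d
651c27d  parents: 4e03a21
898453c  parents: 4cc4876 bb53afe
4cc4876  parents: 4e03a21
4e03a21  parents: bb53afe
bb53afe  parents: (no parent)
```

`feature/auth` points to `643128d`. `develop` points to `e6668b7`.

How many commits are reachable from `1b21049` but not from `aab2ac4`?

1

Reachable from 1b21049: {1b21049, 4e03a21, 651c27d, bb53afe}.
Reachable from aab2ac4: {1679efb, 4e03a21, 651c27d, aab2ac4, bb53afe}.
In 1b21049's history but not aab2ac4's: {1b21049} — 1 commit.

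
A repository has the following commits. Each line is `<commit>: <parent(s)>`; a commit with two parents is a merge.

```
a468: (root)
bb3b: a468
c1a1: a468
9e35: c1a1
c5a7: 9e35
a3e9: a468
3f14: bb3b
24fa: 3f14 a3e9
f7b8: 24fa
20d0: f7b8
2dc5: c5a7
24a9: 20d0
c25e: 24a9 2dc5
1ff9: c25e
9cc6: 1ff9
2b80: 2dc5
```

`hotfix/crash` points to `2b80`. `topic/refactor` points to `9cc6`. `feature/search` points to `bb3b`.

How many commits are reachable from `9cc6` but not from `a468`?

14

Reachable from 9cc6: {1ff9, 20d0, 24a9, 24fa, 2dc5, 3f14, 9cc6, 9e35, a3e9, a468, bb3b, c1a1, c25e, c5a7, f7b8}.
Reachable from a468: {a468}.
In 9cc6's history but not a468's: {1ff9, 20d0, 24a9, 24fa, 2dc5, 3f14, 9cc6, 9e35, a3e9, bb3b, c1a1, c25e, c5a7, f7b8} — 14 commits.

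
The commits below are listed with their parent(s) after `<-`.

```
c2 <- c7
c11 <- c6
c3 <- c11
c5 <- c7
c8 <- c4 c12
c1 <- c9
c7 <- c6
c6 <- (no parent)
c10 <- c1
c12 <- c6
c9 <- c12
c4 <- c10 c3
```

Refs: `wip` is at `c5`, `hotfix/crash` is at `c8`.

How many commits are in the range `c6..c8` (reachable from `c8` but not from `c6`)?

8

Reachable from c8: {c1, c10, c11, c12, c3, c4, c6, c8, c9}.
Reachable from c6: {c6}.
In c8's history but not c6's: {c1, c10, c11, c12, c3, c4, c8, c9} — 8 commits.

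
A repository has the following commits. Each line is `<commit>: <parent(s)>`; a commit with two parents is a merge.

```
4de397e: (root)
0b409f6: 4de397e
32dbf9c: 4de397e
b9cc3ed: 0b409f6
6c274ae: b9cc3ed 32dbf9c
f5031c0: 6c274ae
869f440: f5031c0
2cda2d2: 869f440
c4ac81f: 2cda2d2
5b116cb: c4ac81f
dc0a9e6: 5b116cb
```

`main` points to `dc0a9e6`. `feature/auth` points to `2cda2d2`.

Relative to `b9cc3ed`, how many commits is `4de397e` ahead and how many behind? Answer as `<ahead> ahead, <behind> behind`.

Reachable from 4de397e: {4de397e}.
Reachable from b9cc3ed: {0b409f6, 4de397e, b9cc3ed}.
Only in 4de397e's history (ahead): {} — 0.
Only in b9cc3ed's history (behind): {0b409f6, b9cc3ed} — 2.

0 ahead, 2 behind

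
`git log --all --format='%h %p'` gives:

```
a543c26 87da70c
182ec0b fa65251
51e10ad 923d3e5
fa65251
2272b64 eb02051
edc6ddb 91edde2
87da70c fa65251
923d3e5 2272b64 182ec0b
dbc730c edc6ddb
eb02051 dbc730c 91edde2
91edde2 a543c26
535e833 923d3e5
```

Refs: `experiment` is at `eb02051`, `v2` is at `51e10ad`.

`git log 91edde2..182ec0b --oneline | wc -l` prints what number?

Reachable from 182ec0b: {182ec0b, fa65251}.
Reachable from 91edde2: {87da70c, 91edde2, a543c26, fa65251}.
In 182ec0b's history but not 91edde2's: {182ec0b} — 1 commit.

1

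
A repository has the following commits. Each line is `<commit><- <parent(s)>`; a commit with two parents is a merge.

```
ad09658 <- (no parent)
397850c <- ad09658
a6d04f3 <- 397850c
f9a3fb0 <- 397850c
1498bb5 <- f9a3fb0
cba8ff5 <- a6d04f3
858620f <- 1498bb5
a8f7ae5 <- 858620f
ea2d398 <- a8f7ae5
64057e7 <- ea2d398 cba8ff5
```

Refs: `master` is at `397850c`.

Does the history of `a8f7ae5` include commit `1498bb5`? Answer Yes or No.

Ancestors of a8f7ae5 (commits reachable by following parents): {1498bb5, 397850c, 858620f, a8f7ae5, ad09658, f9a3fb0}.
1498bb5 is in that set, so it is an ancestor of a8f7ae5.

Yes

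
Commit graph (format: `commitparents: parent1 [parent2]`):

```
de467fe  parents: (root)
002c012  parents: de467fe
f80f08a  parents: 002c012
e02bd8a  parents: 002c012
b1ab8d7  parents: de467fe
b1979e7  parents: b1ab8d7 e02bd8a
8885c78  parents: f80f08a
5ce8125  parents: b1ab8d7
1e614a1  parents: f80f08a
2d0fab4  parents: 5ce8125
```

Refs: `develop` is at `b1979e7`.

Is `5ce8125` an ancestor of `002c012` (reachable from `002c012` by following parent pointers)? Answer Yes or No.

No

Ancestors of 002c012: {002c012, de467fe}.
5ce8125 is not in that set, so it is not an ancestor of 002c012.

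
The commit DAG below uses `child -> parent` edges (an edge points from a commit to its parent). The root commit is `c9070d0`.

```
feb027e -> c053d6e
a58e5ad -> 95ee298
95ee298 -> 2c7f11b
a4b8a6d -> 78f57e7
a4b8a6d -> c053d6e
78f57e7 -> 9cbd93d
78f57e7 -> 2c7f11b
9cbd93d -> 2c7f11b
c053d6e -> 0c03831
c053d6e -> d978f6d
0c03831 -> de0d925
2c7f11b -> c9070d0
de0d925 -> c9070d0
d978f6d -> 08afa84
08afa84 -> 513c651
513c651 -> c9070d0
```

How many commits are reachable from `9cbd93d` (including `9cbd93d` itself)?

Walking parent pointers from 9cbd93d: reachable set = {2c7f11b, 9cbd93d, c9070d0}.
That is 3 commits.

3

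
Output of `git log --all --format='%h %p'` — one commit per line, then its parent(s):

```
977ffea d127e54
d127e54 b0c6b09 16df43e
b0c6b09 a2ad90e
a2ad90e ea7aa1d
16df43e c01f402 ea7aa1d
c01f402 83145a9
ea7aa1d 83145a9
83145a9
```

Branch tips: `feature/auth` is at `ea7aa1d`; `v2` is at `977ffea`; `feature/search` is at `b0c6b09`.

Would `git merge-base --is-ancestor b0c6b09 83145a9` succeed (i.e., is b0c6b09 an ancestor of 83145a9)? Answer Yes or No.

Ancestors of 83145a9: {83145a9}.
b0c6b09 is not in that set, so it is not an ancestor of 83145a9.

No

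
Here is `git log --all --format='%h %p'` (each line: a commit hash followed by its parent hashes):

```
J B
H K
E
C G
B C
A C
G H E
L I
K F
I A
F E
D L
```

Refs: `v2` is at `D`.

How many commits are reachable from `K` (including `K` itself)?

Walking parent pointers from K: reachable set = {E, F, K}.
That is 3 commits.

3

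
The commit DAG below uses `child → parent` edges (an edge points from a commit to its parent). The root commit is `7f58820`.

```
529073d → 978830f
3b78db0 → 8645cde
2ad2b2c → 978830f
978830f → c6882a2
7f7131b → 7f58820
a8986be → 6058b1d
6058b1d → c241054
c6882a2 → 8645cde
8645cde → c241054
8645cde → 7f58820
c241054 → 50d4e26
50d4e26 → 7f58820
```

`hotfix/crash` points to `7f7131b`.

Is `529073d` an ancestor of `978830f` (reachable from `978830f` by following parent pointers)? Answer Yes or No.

No

Ancestors of 978830f: {50d4e26, 7f58820, 8645cde, 978830f, c241054, c6882a2}.
529073d is not in that set, so it is not an ancestor of 978830f.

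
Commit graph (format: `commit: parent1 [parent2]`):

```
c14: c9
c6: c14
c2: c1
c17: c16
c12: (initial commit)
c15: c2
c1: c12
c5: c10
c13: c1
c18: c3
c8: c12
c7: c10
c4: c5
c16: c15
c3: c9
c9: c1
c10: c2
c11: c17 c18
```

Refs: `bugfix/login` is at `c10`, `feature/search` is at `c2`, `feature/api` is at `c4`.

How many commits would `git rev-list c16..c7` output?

2

Reachable from c7: {c1, c10, c12, c2, c7}.
Reachable from c16: {c1, c12, c15, c16, c2}.
In c7's history but not c16's: {c10, c7} — 2 commits.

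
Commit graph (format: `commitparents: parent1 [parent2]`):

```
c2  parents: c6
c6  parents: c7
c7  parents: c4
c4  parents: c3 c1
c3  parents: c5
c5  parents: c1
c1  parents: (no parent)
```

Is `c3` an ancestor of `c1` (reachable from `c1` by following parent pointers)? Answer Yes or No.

Ancestors of c1: {c1}.
c3 is not in that set, so it is not an ancestor of c1.

No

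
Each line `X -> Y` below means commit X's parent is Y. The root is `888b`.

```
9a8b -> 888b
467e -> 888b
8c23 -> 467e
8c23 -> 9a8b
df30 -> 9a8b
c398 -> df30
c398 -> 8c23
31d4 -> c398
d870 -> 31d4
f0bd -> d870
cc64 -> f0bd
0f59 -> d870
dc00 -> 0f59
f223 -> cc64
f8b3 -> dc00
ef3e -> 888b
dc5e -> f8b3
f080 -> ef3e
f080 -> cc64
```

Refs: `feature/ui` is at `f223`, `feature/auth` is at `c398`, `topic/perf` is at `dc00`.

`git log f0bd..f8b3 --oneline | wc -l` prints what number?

3

Reachable from f8b3: {0f59, 31d4, 467e, 888b, 8c23, 9a8b, c398, d870, dc00, df30, f8b3}.
Reachable from f0bd: {31d4, 467e, 888b, 8c23, 9a8b, c398, d870, df30, f0bd}.
In f8b3's history but not f0bd's: {0f59, dc00, f8b3} — 3 commits.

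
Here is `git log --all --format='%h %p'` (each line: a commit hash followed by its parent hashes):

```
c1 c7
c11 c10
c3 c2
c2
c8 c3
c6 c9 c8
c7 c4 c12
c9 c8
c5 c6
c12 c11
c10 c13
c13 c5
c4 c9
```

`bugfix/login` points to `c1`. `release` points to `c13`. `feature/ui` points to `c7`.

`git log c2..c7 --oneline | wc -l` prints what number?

Reachable from c7: {c10, c11, c12, c13, c2, c3, c4, c5, c6, c7, c8, c9}.
Reachable from c2: {c2}.
In c7's history but not c2's: {c10, c11, c12, c13, c3, c4, c5, c6, c7, c8, c9} — 11 commits.

11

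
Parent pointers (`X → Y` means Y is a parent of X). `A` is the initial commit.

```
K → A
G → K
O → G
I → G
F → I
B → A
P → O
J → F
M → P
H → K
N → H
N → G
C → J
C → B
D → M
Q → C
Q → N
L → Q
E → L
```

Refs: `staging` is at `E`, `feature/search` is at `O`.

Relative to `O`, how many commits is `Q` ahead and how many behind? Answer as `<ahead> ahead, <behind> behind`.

Reachable from Q: {A, B, C, F, G, H, I, J, K, N, Q}.
Reachable from O: {A, G, K, O}.
Only in Q's history (ahead): {B, C, F, H, I, J, N, Q} — 8.
Only in O's history (behind): {O} — 1.

8 ahead, 1 behind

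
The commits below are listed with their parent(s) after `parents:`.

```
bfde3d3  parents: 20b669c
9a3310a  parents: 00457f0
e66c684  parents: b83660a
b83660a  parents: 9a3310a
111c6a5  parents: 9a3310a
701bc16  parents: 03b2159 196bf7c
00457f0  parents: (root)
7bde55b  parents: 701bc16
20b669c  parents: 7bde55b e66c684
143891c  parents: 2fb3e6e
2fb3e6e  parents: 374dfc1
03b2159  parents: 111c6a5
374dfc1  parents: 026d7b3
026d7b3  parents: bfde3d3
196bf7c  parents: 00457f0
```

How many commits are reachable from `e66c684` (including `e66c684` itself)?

4

Walking parent pointers from e66c684: reachable set = {00457f0, 9a3310a, b83660a, e66c684}.
That is 4 commits.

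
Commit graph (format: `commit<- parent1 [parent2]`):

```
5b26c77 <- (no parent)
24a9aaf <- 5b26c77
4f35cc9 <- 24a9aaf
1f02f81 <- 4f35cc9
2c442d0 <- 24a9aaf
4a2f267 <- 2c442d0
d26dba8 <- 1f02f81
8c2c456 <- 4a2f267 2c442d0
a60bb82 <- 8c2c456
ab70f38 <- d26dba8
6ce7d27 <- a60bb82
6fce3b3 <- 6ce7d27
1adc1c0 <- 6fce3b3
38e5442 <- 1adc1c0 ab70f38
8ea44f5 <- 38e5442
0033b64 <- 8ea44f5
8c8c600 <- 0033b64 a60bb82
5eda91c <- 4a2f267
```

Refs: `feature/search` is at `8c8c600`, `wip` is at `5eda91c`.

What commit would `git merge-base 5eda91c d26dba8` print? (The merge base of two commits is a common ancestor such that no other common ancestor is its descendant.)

Ancestors of 5eda91c: {24a9aaf, 2c442d0, 4a2f267, 5b26c77, 5eda91c}.
Ancestors of d26dba8: {1f02f81, 24a9aaf, 4f35cc9, 5b26c77, d26dba8}.
Common ancestors: {24a9aaf, 5b26c77}.
Among these, 24a9aaf is not an ancestor of any other common ancestor — it is the merge base.

24a9aaf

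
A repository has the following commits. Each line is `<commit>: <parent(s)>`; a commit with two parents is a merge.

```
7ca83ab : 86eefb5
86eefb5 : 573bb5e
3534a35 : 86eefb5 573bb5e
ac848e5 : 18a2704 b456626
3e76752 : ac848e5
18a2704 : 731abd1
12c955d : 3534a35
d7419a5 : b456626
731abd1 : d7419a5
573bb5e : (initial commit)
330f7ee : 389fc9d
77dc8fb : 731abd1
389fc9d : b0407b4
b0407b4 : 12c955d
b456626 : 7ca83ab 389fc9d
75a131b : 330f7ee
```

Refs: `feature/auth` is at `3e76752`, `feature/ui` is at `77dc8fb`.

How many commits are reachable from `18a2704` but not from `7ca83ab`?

Reachable from 18a2704: {12c955d, 18a2704, 3534a35, 389fc9d, 573bb5e, 731abd1, 7ca83ab, 86eefb5, b0407b4, b456626, d7419a5}.
Reachable from 7ca83ab: {573bb5e, 7ca83ab, 86eefb5}.
In 18a2704's history but not 7ca83ab's: {12c955d, 18a2704, 3534a35, 389fc9d, 731abd1, b0407b4, b456626, d7419a5} — 8 commits.

8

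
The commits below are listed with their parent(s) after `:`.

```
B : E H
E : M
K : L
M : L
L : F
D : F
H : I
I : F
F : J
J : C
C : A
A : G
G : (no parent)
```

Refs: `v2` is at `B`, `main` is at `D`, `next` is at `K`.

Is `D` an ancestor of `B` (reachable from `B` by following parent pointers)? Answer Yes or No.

No

Ancestors of B: {A, B, C, E, F, G, H, I, J, L, M}.
D is not in that set, so it is not an ancestor of B.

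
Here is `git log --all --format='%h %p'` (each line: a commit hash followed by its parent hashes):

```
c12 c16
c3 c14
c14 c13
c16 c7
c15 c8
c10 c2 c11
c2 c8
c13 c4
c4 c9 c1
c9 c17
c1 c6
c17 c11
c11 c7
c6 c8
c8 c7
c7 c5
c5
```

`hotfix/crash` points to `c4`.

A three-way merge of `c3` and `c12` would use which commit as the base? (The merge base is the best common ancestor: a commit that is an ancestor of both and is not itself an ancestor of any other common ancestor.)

Ancestors of c3: {c1, c11, c13, c14, c17, c3, c4, c5, c6, c7, c8, c9}.
Ancestors of c12: {c12, c16, c5, c7}.
Common ancestors: {c5, c7}.
Among these, c7 is not an ancestor of any other common ancestor — it is the merge base.

c7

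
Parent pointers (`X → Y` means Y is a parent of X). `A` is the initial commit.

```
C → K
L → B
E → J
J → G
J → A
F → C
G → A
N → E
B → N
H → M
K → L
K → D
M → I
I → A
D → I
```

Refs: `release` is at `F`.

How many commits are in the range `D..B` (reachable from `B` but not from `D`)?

Reachable from B: {A, B, E, G, J, N}.
Reachable from D: {A, D, I}.
In B's history but not D's: {B, E, G, J, N} — 5 commits.

5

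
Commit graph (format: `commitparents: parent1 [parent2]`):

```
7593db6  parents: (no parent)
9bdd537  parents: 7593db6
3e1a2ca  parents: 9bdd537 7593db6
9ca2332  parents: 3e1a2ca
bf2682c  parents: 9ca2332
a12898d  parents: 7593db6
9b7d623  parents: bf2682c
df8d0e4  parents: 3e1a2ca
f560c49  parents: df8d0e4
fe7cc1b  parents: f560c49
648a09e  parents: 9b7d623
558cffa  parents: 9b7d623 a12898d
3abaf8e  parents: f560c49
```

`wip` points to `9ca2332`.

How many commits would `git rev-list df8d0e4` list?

Walking parent pointers from df8d0e4: reachable set = {3e1a2ca, 7593db6, 9bdd537, df8d0e4}.
That is 4 commits.

4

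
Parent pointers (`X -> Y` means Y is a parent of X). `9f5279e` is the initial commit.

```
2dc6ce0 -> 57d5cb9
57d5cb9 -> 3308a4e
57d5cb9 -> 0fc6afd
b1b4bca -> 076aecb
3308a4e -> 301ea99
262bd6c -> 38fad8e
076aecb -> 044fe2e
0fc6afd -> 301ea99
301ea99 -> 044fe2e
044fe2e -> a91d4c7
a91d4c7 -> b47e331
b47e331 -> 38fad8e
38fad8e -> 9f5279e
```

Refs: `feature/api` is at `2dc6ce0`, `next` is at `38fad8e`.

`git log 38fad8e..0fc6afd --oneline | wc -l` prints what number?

5

Reachable from 0fc6afd: {044fe2e, 0fc6afd, 301ea99, 38fad8e, 9f5279e, a91d4c7, b47e331}.
Reachable from 38fad8e: {38fad8e, 9f5279e}.
In 0fc6afd's history but not 38fad8e's: {044fe2e, 0fc6afd, 301ea99, a91d4c7, b47e331} — 5 commits.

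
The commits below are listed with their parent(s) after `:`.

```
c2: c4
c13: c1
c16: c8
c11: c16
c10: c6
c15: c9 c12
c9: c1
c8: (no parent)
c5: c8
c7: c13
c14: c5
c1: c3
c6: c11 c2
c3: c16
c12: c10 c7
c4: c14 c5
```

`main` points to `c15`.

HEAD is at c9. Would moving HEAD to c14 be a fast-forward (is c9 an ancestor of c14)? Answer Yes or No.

A fast-forward from c9 to c14 is possible iff c9 is an ancestor of c14.
Ancestors of c14: {c14, c5, c8}.
c9 is not among them, so fast-forward is not possible.

No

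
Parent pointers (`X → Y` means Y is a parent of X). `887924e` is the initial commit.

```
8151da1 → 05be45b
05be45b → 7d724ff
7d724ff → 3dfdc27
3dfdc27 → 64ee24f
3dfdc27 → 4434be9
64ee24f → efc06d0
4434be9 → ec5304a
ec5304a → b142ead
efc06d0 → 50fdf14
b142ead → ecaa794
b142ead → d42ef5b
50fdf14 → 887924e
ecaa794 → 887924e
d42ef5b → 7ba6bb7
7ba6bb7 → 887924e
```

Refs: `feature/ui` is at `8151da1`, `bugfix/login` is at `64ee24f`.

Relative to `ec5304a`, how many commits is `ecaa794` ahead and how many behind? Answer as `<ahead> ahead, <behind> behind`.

Reachable from ecaa794: {887924e, ecaa794}.
Reachable from ec5304a: {7ba6bb7, 887924e, b142ead, d42ef5b, ec5304a, ecaa794}.
Only in ecaa794's history (ahead): {} — 0.
Only in ec5304a's history (behind): {7ba6bb7, b142ead, d42ef5b, ec5304a} — 4.

0 ahead, 4 behind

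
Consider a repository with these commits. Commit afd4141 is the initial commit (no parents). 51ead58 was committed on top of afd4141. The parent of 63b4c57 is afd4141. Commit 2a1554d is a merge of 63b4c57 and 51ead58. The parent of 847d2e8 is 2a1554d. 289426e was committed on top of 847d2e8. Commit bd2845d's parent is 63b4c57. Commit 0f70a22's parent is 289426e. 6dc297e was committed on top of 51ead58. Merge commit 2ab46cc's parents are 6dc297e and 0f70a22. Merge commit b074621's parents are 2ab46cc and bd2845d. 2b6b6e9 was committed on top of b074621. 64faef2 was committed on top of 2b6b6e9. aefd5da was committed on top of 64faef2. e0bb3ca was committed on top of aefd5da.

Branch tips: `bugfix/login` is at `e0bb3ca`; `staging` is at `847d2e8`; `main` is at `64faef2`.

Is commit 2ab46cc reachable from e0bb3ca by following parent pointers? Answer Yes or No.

Yes

Ancestors of e0bb3ca (commits reachable by following parents): {0f70a22, 289426e, 2a1554d, 2ab46cc, 2b6b6e9, 51ead58, 63b4c57, 64faef2, 6dc297e, 847d2e8, aefd5da, afd4141, b074621, bd2845d, e0bb3ca}.
2ab46cc is in that set, so it is an ancestor of e0bb3ca.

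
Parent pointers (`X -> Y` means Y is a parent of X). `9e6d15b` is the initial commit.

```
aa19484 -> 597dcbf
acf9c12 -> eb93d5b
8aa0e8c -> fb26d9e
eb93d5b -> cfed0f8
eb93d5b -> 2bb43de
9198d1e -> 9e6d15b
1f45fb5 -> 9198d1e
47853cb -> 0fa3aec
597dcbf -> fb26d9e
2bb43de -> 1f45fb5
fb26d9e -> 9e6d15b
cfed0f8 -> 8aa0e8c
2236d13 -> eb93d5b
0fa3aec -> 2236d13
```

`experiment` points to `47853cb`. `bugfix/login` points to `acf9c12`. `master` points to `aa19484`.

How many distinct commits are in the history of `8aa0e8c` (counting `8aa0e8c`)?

3

Walking parent pointers from 8aa0e8c: reachable set = {8aa0e8c, 9e6d15b, fb26d9e}.
That is 3 commits.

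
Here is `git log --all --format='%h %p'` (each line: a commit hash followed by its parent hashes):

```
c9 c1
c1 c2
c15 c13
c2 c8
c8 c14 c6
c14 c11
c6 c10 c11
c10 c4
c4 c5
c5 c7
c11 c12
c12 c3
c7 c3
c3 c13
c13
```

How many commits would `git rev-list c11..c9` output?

Reachable from c9: {c1, c10, c11, c12, c13, c14, c2, c3, c4, c5, c6, c7, c8, c9}.
Reachable from c11: {c11, c12, c13, c3}.
In c9's history but not c11's: {c1, c10, c14, c2, c4, c5, c6, c7, c8, c9} — 10 commits.

10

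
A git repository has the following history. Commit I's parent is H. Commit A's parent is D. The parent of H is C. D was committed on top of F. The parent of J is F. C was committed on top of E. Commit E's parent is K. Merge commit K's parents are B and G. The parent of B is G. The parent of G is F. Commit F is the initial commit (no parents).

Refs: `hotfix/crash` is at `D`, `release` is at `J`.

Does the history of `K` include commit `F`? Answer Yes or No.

Ancestors of K (commits reachable by following parents): {B, F, G, K}.
F is in that set, so it is an ancestor of K.

Yes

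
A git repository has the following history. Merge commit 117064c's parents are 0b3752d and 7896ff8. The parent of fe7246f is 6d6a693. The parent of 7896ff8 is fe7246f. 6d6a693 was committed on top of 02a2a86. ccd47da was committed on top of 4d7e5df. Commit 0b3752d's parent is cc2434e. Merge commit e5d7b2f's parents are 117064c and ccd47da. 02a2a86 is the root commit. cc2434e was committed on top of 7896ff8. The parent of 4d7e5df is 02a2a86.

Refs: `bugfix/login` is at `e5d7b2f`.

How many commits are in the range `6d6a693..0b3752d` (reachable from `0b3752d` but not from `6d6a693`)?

4

Reachable from 0b3752d: {02a2a86, 0b3752d, 6d6a693, 7896ff8, cc2434e, fe7246f}.
Reachable from 6d6a693: {02a2a86, 6d6a693}.
In 0b3752d's history but not 6d6a693's: {0b3752d, 7896ff8, cc2434e, fe7246f} — 4 commits.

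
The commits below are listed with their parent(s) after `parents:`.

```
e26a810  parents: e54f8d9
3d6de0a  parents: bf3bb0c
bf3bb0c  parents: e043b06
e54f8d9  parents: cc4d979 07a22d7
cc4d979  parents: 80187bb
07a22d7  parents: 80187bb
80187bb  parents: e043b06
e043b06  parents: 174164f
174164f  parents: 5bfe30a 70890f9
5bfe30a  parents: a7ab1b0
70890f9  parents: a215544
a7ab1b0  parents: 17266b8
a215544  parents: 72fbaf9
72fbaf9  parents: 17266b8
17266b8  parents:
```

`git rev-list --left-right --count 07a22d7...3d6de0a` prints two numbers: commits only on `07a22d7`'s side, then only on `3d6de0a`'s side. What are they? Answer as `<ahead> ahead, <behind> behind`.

Reachable from 07a22d7: {07a22d7, 17266b8, 174164f, 5bfe30a, 70890f9, 72fbaf9, 80187bb, a215544, a7ab1b0, e043b06}.
Reachable from 3d6de0a: {17266b8, 174164f, 3d6de0a, 5bfe30a, 70890f9, 72fbaf9, a215544, a7ab1b0, bf3bb0c, e043b06}.
Only in 07a22d7's history (ahead): {07a22d7, 80187bb} — 2.
Only in 3d6de0a's history (behind): {3d6de0a, bf3bb0c} — 2.

2 ahead, 2 behind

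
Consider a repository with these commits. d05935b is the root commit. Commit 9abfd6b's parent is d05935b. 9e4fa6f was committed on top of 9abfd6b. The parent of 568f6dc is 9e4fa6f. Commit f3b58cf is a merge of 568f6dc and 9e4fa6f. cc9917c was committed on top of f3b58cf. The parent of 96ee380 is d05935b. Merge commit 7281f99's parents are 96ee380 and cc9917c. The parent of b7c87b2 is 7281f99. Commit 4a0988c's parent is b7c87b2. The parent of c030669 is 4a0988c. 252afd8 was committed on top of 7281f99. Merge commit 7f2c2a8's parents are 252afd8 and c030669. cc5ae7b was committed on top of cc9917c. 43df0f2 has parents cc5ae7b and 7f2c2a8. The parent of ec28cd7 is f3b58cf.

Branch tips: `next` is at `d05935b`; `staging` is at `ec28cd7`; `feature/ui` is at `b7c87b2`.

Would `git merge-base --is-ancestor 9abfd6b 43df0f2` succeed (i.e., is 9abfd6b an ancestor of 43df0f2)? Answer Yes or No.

Ancestors of 43df0f2 (commits reachable by following parents): {252afd8, 43df0f2, 4a0988c, 568f6dc, 7281f99, 7f2c2a8, 96ee380, 9abfd6b, 9e4fa6f, b7c87b2, c030669, cc5ae7b, cc9917c, d05935b, f3b58cf}.
9abfd6b is in that set, so it is an ancestor of 43df0f2.

Yes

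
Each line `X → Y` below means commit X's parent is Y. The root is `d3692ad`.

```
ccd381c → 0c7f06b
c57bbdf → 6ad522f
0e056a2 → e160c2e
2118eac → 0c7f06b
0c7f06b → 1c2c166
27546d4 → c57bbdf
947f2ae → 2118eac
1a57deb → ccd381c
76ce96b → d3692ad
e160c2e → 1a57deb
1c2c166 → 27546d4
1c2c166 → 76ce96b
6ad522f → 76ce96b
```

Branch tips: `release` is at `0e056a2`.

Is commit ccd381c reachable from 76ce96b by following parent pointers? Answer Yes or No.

No

Ancestors of 76ce96b: {76ce96b, d3692ad}.
ccd381c is not in that set, so it is not an ancestor of 76ce96b.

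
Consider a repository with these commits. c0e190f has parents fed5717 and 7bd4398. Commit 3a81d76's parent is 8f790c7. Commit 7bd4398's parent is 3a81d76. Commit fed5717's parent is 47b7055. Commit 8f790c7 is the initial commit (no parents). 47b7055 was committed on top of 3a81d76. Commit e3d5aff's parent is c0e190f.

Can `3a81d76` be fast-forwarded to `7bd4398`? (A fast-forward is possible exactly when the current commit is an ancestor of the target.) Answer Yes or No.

A fast-forward from 3a81d76 to 7bd4398 is possible iff 3a81d76 is an ancestor of 7bd4398.
Ancestors of 7bd4398: {3a81d76, 7bd4398, 8f790c7}.
3a81d76 is among them, so fast-forward is possible.

Yes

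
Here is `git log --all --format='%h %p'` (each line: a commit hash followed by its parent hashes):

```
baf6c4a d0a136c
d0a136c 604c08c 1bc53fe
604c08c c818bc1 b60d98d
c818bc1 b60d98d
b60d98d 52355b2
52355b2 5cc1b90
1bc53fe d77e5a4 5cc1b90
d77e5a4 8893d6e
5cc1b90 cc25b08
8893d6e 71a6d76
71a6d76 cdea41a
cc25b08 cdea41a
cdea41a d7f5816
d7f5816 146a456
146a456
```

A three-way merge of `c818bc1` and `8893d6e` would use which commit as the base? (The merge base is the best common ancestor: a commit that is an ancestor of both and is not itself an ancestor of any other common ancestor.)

Ancestors of c818bc1: {146a456, 52355b2, 5cc1b90, b60d98d, c818bc1, cc25b08, cdea41a, d7f5816}.
Ancestors of 8893d6e: {146a456, 71a6d76, 8893d6e, cdea41a, d7f5816}.
Common ancestors: {146a456, cdea41a, d7f5816}.
Among these, cdea41a is not an ancestor of any other common ancestor — it is the merge base.

cdea41a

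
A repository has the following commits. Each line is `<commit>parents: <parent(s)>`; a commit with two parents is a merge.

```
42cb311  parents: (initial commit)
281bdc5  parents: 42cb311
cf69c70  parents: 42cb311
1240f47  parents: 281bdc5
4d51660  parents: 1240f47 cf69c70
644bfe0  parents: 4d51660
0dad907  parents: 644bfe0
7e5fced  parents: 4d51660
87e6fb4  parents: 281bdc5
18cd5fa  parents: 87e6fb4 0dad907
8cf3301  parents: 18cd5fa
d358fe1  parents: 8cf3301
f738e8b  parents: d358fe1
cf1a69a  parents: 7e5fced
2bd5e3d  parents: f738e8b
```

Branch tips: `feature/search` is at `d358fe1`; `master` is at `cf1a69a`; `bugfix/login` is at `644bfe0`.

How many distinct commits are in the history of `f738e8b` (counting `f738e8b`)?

Walking parent pointers from f738e8b: reachable set = {0dad907, 1240f47, 18cd5fa, 281bdc5, 42cb311, 4d51660, 644bfe0, 87e6fb4, 8cf3301, cf69c70, d358fe1, f738e8b}.
That is 12 commits.

12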